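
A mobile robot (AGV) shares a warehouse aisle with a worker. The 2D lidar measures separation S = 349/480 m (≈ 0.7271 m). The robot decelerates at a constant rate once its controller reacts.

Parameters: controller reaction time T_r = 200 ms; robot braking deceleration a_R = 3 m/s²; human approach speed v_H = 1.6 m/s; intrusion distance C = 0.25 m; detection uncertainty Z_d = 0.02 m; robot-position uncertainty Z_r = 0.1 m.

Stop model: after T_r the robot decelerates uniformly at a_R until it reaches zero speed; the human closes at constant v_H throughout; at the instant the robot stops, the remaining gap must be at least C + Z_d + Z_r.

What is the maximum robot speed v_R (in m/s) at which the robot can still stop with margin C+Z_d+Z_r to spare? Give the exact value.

v_R_max = 1/20 m/s = 0.0500 m/s

at the boundary: (1/6)·v² + (11/15)·v + (-89/2400) = 0
  disc = (11/15)² − 4·(1/6)·(-89/2400) = 9/16 ; √disc = 3/4
  v_R = (−(11/15) + 3/4) / (2·(1/6)) = 1/20 m/s
check:
T_s = v_R/a_R = (1/20)/3 = 0.0167 s
reaction-phase robot travel = 0.0500·0.2000 = 0.0100 m
robot covers 0.0500·0.0167 − ½·3.0000·0.0167² = 0.0004 m while stopping
human closes 1.6000·0.2167 = 0.3467 m
residual clearance needed = 0.2500+0.0200+0.1000 = 0.3700 m
sum ≈ 0.0100+0.0004+0.3467+0.3700 ≈ 0.7271 m = S ✓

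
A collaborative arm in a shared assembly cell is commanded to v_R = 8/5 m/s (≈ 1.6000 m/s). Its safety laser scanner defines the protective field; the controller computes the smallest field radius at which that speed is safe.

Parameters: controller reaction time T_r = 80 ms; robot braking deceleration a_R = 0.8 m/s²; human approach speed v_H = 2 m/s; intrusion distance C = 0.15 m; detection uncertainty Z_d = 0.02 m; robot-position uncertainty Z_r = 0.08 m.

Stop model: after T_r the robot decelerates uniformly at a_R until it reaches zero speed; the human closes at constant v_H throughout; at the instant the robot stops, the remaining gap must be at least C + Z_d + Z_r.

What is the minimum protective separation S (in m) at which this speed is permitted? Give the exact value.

S_min = 3069/500 m = 6.1380 m

stop time T_s = (8/5)/(4/5) = 2.0000 s
robot in T_r: 1.6000·0.0800 = 0.1280 m
robot under decel: 1.6000²/(2·0.8000) = 1.6000 m
person approaches 2.0000·(0.0800+2.0000) = 4.1600 m
C+Z_d+Z_r = 0.1500+0.0200+0.0800 = 0.2500 m
S_min ≈ 0.1280+1.6000+4.1600+0.2500  ⇒  S_min = 3069/500 m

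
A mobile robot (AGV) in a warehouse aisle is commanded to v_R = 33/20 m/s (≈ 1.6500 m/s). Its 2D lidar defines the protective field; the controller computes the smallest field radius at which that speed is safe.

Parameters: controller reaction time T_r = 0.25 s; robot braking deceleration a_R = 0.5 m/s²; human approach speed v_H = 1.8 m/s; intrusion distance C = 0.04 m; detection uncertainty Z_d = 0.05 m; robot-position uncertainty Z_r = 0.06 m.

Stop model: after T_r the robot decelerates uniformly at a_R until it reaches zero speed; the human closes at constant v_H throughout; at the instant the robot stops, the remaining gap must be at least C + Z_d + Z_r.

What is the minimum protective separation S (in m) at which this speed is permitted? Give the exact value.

stop time T_s = (33/20)/(1/2) = 3.3000 s
robot covers v_R·T_r = 1.6500·0.2500 = 0.4125 m before braking
braking distance = 1.6500²/(2·0.5000) = 2.7225 m
human closes 1.8000·3.5500 = 6.3900 m
residual clearance needed = 0.0400+0.0500+0.0600 = 0.1500 m
S_min ≈ 0.4125+2.7225+6.3900+0.1500  ⇒  S_min = 387/40 m

S_min = 387/40 m = 9.6750 m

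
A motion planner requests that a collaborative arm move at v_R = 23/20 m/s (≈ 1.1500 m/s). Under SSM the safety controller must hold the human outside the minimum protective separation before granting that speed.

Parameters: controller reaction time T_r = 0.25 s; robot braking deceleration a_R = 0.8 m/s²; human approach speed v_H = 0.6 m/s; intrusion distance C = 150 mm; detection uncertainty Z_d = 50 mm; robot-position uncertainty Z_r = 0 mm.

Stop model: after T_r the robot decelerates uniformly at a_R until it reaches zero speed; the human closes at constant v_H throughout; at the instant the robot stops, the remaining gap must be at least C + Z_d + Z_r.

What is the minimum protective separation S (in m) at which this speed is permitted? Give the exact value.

S_min = 1489/640 m = 2.3266 m

T_s = v_R/a_R = (23/20)/(4/5) = 1.4375 s
reaction-phase robot travel = 1.1500·0.2500 = 0.2875 m
robot covers 1.1500·1.4375 − ½·0.8000·1.4375² = 0.8266 m while stopping
person approaches 0.6000·(0.2500+1.4375) = 1.0125 m
margins: 0.1500+0.0500+0.0000 = 0.2000 m
S_min ≈ 0.2875+0.8266+1.0125+0.2000  ⇒  S_min = 1489/640 m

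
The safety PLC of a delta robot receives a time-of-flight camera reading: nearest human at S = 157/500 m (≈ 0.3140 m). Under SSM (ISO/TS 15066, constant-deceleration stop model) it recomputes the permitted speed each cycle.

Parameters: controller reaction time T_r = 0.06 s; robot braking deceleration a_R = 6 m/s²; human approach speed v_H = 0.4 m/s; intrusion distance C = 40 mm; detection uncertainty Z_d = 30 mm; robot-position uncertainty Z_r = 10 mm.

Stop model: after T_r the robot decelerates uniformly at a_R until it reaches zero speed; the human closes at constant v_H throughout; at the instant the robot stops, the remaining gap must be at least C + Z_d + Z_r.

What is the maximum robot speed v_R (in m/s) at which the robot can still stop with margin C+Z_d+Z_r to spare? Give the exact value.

v_R_max = 1 m/s = 1.0000 m/s

at the boundary: (1/12)·v² + (19/150)·v + (-21/100) = 0
  disc = (19/150)² − 4·(1/12)·(-21/100) = 484/5625 ; √disc = 22/75
  v_R = (−(19/150) + 22/75) / (2·(1/12)) = 1 m/s
check:
braking lasts T_s = 1/6 = 0.1667 s
robot in T_r: 1.0000·0.0600 = 0.0600 m
robot covers 1.0000·0.1667 − ½·6.0000·0.1667² = 0.0833 m while stopping
human over T_r+T_s: 0.4000·(0.0600+0.1667) = 0.0907 m
residual clearance needed = 0.0400+0.0300+0.0100 = 0.0800 m
sum ≈ 0.0600+0.0833+0.0907+0.0800 ≈ 0.3140 m = S ✓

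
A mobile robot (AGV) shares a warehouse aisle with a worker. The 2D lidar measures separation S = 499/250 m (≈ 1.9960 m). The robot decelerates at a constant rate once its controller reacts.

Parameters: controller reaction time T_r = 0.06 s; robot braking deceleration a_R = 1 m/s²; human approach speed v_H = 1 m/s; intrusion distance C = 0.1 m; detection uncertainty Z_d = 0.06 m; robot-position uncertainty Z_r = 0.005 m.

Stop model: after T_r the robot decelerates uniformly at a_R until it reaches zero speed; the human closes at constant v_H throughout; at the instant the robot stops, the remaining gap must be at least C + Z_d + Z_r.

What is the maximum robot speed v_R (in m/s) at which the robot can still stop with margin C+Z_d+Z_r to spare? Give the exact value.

at the boundary: (1/2)·v² + (53/50)·v + (-1771/1000) = 0
  disc = (53/50)² − 4·(1/2)·(-1771/1000) = 2916/625 ; √disc = 54/25
  v_R = (−(53/50) + 54/25) / (2·(1/2)) = 11/10 m/s
check:
T_s = v_R/a_R = (11/10)/1 = 1.1000 s
robot covers v_R·T_r = 1.1000·0.0600 = 0.0660 m before braking
robot covers 1.1000·1.1000 − ½·1.0000·1.1000² = 0.6050 m while stopping
human over T_r+T_s: 1.0000·(0.0600+1.1000) = 1.1600 m
C+Z_d+Z_r = 0.1000+0.0600+0.0050 = 0.1650 m
sum ≈ 0.0660+0.6050+1.1600+0.1650 ≈ 1.9960 m = S ✓

v_R_max = 11/10 m/s = 1.1000 m/s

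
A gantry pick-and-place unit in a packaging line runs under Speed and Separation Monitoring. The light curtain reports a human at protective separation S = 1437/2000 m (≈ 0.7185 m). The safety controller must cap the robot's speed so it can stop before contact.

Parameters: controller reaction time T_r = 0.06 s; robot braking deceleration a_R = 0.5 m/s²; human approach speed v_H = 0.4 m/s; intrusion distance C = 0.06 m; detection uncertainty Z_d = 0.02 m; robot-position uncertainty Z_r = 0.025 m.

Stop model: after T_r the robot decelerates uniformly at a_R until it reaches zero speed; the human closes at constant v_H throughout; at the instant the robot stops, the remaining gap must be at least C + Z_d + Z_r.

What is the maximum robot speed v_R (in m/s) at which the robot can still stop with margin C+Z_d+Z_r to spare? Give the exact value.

at the boundary: (1)·v² + (43/50)·v + (-1179/2000) = 0
  disc = (43/50)² − 4·(1)·(-1179/2000) = 1936/625 ; √disc = 44/25
  v_R = (−(43/50) + 44/25) / (2·(1)) = 9/20 m/s
check:
braking lasts T_s = (9/20)/(1/2) = 0.9000 s
robot covers v_R·T_r = 0.4500·0.0600 = 0.0270 m before braking
robot under decel: 0.4500²/(2·0.5000) = 0.2025 m
human closes 0.4000·0.9600 = 0.3840 m
margins: 0.0600+0.0200+0.0250 = 0.1050 m
sum ≈ 0.0270+0.2025+0.3840+0.1050 ≈ 0.7185 m = S ✓

v_R_max = 9/20 m/s = 0.4500 m/s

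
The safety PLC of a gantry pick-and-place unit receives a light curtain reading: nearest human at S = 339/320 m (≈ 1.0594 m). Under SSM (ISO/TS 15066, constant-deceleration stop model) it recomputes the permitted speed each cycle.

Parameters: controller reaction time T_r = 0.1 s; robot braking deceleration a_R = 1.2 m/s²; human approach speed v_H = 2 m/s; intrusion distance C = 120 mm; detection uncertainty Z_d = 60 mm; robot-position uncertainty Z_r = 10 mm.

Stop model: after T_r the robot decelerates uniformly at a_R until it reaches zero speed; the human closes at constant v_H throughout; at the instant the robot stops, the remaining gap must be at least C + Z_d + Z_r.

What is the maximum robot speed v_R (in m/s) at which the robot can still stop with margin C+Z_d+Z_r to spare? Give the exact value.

collect terms ⇒ (5/12)·v_R² + (53/30)·v_R + (-1071/1600) = 0
  disc = (53/30)² − 4·(5/12)·(-1071/1600) = 61009/14400 ; √disc = 247/120
  v_R = (−(53/30) + 247/120) / (2·(5/12)) = 7/20 m/s
check:
T_s = v_R/a_R = (7/20)/(6/5) = 0.2917 s
robot covers v_R·T_r = 0.3500·0.1000 = 0.0350 m before braking
robot under decel: 0.3500²/(2·1.2000) = 0.0510 m
human closes 2.0000·0.3917 = 0.7833 m
residual clearance needed = 0.1200+0.0600+0.0100 = 0.1900 m
sum ≈ 0.0350+0.0510+0.7833+0.1900 ≈ 1.0594 m = S ✓

v_R_max = 7/20 m/s = 0.3500 m/s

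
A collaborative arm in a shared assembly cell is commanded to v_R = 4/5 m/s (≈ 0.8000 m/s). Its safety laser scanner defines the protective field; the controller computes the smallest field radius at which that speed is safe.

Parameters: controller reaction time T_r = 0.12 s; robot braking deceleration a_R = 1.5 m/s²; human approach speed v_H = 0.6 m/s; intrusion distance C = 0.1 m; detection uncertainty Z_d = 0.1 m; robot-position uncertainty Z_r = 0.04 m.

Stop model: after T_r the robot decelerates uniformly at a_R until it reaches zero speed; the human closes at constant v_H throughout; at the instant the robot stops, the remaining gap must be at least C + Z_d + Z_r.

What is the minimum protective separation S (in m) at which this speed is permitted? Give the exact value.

T_s = v_R/a_R = (4/5)/(3/2) = 0.5333 s
robot covers v_R·T_r = 0.8000·0.1200 = 0.0960 m before braking
robot covers 0.8000·0.5333 − ½·1.5000·0.5333² = 0.2133 m while stopping
person approaches 0.6000·(0.1200+0.5333) = 0.3920 m
C+Z_d+Z_r = 0.1000+0.1000+0.0400 = 0.2400 m
S_min ≈ 0.0960+0.2133+0.3920+0.2400  ⇒  S_min = 353/375 m

S_min = 353/375 m = 0.9413 m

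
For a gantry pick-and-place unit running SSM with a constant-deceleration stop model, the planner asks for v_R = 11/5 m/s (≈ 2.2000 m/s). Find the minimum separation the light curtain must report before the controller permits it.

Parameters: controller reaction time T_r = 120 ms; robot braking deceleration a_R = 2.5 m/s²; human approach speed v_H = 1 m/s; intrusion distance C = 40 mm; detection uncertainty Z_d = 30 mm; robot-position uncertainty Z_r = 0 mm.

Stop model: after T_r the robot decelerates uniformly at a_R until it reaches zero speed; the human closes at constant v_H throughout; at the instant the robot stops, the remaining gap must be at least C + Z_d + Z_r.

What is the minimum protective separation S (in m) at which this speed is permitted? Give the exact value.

S_min = 1151/500 m = 2.3020 m

T_s = v_R/a_R = (11/5)/(5/2) = 0.8800 s
robot covers v_R·T_r = 2.2000·0.1200 = 0.2640 m before braking
robot under decel: 2.2000²/(2·2.5000) = 0.9680 m
person approaches 1.0000·(0.1200+0.8800) = 1.0000 m
C+Z_d+Z_r = 0.0400+0.0300+0.0000 = 0.0700 m
S_min ≈ 0.2640+0.9680+1.0000+0.0700  ⇒  S_min = 1151/500 m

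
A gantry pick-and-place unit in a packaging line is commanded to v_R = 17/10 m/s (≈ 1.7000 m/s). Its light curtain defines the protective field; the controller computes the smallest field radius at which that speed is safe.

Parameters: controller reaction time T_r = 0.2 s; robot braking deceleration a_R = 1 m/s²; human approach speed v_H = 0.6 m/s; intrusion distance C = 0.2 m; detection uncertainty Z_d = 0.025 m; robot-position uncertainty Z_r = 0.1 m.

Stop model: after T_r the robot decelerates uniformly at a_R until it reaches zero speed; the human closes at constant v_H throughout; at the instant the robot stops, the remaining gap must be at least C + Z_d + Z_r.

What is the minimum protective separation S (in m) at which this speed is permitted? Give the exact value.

stop time T_s = (17/10)/1 = 1.7000 s
robot in T_r: 1.7000·0.2000 = 0.3400 m
robot under decel: 1.7000²/(2·1.0000) = 1.4450 m
person approaches 0.6000·(0.2000+1.7000) = 1.1400 m
residual clearance needed = 0.2000+0.0250+0.1000 = 0.3250 m
S_min ≈ 0.3400+1.4450+1.1400+0.3250  ⇒  S_min = 13/4 m

S_min = 13/4 m = 3.2500 m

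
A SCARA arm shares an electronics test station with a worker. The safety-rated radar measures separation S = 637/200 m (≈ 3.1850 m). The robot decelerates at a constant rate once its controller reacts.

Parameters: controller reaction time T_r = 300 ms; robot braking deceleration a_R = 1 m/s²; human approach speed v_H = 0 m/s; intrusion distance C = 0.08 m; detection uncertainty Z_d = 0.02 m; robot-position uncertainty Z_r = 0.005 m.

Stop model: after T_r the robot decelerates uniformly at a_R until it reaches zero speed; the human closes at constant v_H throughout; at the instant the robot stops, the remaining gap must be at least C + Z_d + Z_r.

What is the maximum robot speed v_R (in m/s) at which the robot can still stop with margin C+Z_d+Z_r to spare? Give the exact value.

at the boundary: (1/2)·v² + (3/10)·v + (-77/25) = 0
  disc = (3/10)² − 4·(1/2)·(-77/25) = 25/4 ; √disc = 5/2
  v_R = (−(3/10) + 5/2) / (2·(1/2)) = 11/5 m/s
check:
braking lasts T_s = (11/5)/1 = 2.2000 s
robot in T_r: 2.2000·0.3000 = 0.6600 m
braking distance = 2.2000²/(2·1.0000) = 2.4200 m
human closes 0.0000·2.5000 = 0.0000 m
C+Z_d+Z_r = 0.0800+0.0200+0.0050 = 0.1050 m
sum ≈ 0.6600+2.4200+0.0000+0.1050 ≈ 3.1850 m = S ✓

v_R_max = 11/5 m/s = 2.2000 m/s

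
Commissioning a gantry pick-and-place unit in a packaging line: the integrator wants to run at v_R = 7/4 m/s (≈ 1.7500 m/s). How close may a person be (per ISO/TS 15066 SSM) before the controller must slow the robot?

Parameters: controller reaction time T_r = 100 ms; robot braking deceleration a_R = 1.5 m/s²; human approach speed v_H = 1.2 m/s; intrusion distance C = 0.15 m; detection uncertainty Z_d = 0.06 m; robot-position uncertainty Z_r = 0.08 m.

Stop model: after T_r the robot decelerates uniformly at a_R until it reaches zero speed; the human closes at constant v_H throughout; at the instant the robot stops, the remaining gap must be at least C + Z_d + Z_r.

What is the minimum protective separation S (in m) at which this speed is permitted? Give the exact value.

braking lasts T_s = (7/4)/(3/2) = 1.1667 s
robot in T_r: 1.7500·0.1000 = 0.1750 m
robot under decel: 1.7500²/(2·1.5000) = 1.0208 m
person approaches 1.2000·(0.1000+1.1667) = 1.5200 m
margins: 0.1500+0.0600+0.0800 = 0.2900 m
S_min ≈ 0.1750+1.0208+1.5200+0.2900  ⇒  S_min = 3607/1200 m

S_min = 3607/1200 m = 3.0058 m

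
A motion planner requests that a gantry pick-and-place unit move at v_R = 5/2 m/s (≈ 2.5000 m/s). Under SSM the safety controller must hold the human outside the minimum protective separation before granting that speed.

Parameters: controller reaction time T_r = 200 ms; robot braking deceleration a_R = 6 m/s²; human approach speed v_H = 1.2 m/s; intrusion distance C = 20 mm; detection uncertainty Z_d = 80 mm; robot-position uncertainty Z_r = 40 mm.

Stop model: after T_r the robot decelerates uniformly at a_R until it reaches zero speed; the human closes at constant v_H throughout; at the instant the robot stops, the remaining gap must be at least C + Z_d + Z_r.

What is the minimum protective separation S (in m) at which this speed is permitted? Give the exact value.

T_s = v_R/a_R = (5/2)/6 = 0.4167 s
robot in T_r: 2.5000·0.2000 = 0.5000 m
robot under decel: 2.5000²/(2·6.0000) = 0.5208 m
human over T_r+T_s: 1.2000·(0.2000+0.4167) = 0.7400 m
residual clearance needed = 0.0200+0.0800+0.0400 = 0.1400 m
S_min ≈ 0.5000+0.5208+0.7400+0.1400  ⇒  S_min = 2281/1200 m

S_min = 2281/1200 m = 1.9008 m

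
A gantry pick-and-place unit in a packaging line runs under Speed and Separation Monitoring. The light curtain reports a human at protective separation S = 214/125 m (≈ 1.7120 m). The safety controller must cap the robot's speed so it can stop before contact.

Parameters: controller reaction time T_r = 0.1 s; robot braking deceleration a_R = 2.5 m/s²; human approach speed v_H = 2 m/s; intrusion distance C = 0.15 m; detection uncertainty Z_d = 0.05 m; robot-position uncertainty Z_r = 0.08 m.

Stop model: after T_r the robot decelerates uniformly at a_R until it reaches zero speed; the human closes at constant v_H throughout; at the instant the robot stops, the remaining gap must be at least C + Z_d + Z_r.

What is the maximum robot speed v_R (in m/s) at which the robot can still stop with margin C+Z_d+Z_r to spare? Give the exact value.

quadratic (1/5)·v² + (9/10)·v + (-154/125) = 0
  disc = (9/10)² − 4·(1/5)·(-154/125) = 4489/2500 ; √disc = 67/50
  v_R = (−(9/10) + 67/50) / (2·(1/5)) = 11/10 m/s
check:
stop time T_s = (11/10)/(5/2) = 0.4400 s
reaction-phase robot travel = 1.1000·0.1000 = 0.1100 m
robot under decel: 1.1000²/(2·2.5000) = 0.2420 m
human closes 2.0000·0.5400 = 1.0800 m
residual clearance needed = 0.1500+0.0500+0.0800 = 0.2800 m
sum ≈ 0.1100+0.2420+1.0800+0.2800 ≈ 1.7120 m = S ✓

v_R_max = 11/10 m/s = 1.1000 m/s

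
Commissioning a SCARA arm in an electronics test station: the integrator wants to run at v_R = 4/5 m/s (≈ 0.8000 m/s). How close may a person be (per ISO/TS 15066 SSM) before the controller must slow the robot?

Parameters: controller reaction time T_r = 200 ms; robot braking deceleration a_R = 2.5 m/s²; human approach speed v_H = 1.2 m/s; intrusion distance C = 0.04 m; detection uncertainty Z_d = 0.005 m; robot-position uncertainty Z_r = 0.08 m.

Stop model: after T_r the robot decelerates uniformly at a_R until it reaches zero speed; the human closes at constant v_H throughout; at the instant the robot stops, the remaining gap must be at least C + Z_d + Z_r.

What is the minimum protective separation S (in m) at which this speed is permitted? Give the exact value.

S_min = 1037/1000 m = 1.0370 m

braking lasts T_s = (4/5)/(5/2) = 0.3200 s
robot covers v_R·T_r = 0.8000·0.2000 = 0.1600 m before braking
robot covers 0.8000·0.3200 − ½·2.5000·0.3200² = 0.1280 m while stopping
human over T_r+T_s: 1.2000·(0.2000+0.3200) = 0.6240 m
margins: 0.0400+0.0050+0.0800 = 0.1250 m
S_min ≈ 0.1600+0.1280+0.6240+0.1250  ⇒  S_min = 1037/1000 m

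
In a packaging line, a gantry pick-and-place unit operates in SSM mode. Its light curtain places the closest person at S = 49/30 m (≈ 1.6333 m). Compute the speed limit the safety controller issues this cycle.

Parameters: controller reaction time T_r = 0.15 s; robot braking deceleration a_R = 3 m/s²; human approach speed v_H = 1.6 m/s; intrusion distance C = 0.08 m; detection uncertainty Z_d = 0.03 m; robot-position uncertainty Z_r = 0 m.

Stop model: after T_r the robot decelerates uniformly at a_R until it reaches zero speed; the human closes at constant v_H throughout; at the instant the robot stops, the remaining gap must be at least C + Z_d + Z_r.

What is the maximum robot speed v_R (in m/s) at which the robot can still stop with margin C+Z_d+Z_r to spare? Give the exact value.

v_R_max = 7/5 m/s = 1.4000 m/s

quadratic (1/6)·v² + (41/60)·v + (-77/60) = 0
  disc = (41/60)² − 4·(1/6)·(-77/60) = 529/400 ; √disc = 23/20
  v_R = (−(41/60) + 23/20) / (2·(1/6)) = 7/5 m/s
check:
braking lasts T_s = (7/5)/3 = 0.4667 s
robot covers v_R·T_r = 1.4000·0.1500 = 0.2100 m before braking
robot covers 1.4000·0.4667 − ½·3.0000·0.4667² = 0.3267 m while stopping
person approaches 1.6000·(0.1500+0.4667) = 0.9867 m
C+Z_d+Z_r = 0.0800+0.0300+0.0000 = 0.1100 m
sum ≈ 0.2100+0.3267+0.9867+0.1100 ≈ 1.6333 m = S ✓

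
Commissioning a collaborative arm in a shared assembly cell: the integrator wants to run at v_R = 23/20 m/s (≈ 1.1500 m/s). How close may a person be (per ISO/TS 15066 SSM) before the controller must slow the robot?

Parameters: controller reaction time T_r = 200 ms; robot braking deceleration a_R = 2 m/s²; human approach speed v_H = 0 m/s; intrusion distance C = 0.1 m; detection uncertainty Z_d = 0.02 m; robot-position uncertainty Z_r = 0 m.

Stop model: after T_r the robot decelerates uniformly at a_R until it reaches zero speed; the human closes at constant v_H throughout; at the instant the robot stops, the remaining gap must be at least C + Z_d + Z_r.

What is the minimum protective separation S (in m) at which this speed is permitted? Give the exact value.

T_s = v_R/a_R = (23/20)/2 = 0.5750 s
reaction-phase robot travel = 1.1500·0.2000 = 0.2300 m
braking distance = 1.1500²/(2·2.0000) = 0.3306 m
human closes 0.0000·0.7750 = 0.0000 m
margins: 0.1000+0.0200+0.0000 = 0.1200 m
S_min ≈ 0.2300+0.3306+0.0000+0.1200  ⇒  S_min = 1089/1600 m

S_min = 1089/1600 m = 0.6806 m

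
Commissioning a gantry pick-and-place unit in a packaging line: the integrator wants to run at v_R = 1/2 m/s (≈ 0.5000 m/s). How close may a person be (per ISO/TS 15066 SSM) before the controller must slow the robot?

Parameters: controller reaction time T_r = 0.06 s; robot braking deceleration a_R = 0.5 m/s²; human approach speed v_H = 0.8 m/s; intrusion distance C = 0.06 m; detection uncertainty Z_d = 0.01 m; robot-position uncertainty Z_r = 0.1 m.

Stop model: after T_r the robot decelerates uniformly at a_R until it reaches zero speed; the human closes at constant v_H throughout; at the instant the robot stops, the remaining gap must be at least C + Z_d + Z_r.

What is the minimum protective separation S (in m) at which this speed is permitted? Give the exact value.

S_min = 649/500 m = 1.2980 m

T_s = v_R/a_R = (1/2)/(1/2) = 1.0000 s
robot covers v_R·T_r = 0.5000·0.0600 = 0.0300 m before braking
robot covers 0.5000·1.0000 − ½·0.5000·1.0000² = 0.2500 m while stopping
person approaches 0.8000·(0.0600+1.0000) = 0.8480 m
margins: 0.0600+0.0100+0.1000 = 0.1700 m
S_min ≈ 0.0300+0.2500+0.8480+0.1700  ⇒  S_min = 649/500 m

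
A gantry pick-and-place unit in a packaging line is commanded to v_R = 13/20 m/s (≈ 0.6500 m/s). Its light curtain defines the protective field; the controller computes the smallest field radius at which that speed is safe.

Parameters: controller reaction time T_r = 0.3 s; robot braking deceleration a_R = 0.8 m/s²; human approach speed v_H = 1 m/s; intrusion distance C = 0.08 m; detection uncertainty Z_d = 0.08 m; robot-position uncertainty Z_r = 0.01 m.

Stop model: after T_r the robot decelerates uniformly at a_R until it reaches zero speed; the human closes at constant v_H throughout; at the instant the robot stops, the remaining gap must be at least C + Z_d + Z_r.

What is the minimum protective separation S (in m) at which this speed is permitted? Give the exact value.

S_min = 5573/3200 m = 1.7416 m

T_s = v_R/a_R = (13/20)/(4/5) = 0.8125 s
robot in T_r: 0.6500·0.3000 = 0.1950 m
braking distance = 0.6500²/(2·0.8000) = 0.2641 m
human over T_r+T_s: 1.0000·(0.3000+0.8125) = 1.1125 m
margins: 0.0800+0.0800+0.0100 = 0.1700 m
S_min ≈ 0.1950+0.2641+1.1125+0.1700  ⇒  S_min = 5573/3200 m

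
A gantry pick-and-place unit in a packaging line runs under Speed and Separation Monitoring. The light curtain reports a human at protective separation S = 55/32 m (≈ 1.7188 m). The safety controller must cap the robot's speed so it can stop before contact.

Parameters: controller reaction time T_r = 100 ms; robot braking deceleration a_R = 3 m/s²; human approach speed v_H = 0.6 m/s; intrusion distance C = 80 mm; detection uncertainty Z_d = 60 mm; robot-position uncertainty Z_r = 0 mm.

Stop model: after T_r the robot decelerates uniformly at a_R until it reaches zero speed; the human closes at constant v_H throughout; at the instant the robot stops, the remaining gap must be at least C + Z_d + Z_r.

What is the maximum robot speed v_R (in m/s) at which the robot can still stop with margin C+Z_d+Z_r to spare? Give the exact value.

collect terms ⇒ (1/6)·v_R² + (3/10)·v_R + (-243/160) = 0
  disc = (3/10)² − 4·(1/6)·(-243/160) = 441/400 ; √disc = 21/20
  v_R = (−(3/10) + 21/20) / (2·(1/6)) = 9/4 m/s
check:
braking lasts T_s = (9/4)/3 = 0.7500 s
robot in T_r: 2.2500·0.1000 = 0.2250 m
robot covers 2.2500·0.7500 − ½·3.0000·0.7500² = 0.8438 m while stopping
human over T_r+T_s: 0.6000·(0.1000+0.7500) = 0.5100 m
residual clearance needed = 0.0800+0.0600+0.0000 = 0.1400 m
sum ≈ 0.2250+0.8438+0.5100+0.1400 ≈ 1.7188 m = S ✓

v_R_max = 9/4 m/s = 2.2500 m/s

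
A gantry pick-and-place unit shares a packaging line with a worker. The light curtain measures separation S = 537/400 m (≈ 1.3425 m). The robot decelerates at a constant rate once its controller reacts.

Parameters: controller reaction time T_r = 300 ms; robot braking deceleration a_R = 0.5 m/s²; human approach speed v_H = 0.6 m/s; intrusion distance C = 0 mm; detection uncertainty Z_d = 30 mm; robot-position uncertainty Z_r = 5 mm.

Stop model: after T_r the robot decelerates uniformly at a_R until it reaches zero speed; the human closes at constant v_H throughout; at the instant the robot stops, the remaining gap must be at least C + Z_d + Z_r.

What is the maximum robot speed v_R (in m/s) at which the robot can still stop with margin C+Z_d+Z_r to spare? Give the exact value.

v_R_max = 11/20 m/s = 0.5500 m/s

quadratic (1)·v² + (3/2)·v + (-451/400) = 0
  disc = (3/2)² − 4·(1)·(-451/400) = 169/25 ; √disc = 13/5
  v_R = (−(3/2) + 13/5) / (2·(1)) = 11/20 m/s
check:
stop time T_s = (11/20)/(1/2) = 1.1000 s
robot in T_r: 0.5500·0.3000 = 0.1650 m
braking distance = 0.5500²/(2·0.5000) = 0.3025 m
human closes 0.6000·1.4000 = 0.8400 m
residual clearance needed = 0.0000+0.0300+0.0050 = 0.0350 m
sum ≈ 0.1650+0.3025+0.8400+0.0350 ≈ 1.3425 m = S ✓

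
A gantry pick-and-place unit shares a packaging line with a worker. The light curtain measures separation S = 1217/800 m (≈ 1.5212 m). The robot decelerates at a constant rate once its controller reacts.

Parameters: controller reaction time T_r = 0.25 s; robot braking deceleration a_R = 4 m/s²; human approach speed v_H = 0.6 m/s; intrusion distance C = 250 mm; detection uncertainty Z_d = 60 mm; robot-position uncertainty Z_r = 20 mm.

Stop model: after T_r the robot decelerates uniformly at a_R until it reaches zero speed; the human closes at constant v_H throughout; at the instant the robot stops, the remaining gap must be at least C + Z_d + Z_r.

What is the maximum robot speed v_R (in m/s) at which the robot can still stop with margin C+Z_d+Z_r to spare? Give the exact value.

v_R_max = 17/10 m/s = 1.7000 m/s

collect terms ⇒ (1/8)·v_R² + (2/5)·v_R + (-833/800) = 0
  disc = (2/5)² − 4·(1/8)·(-833/800) = 1089/1600 ; √disc = 33/40
  v_R = (−(2/5) + 33/40) / (2·(1/8)) = 17/10 m/s
check:
stop time T_s = (17/10)/4 = 0.4250 s
reaction-phase robot travel = 1.7000·0.2500 = 0.4250 m
robot under decel: 1.7000²/(2·4.0000) = 0.3613 m
human over T_r+T_s: 0.6000·(0.2500+0.4250) = 0.4050 m
C+Z_d+Z_r = 0.2500+0.0600+0.0200 = 0.3300 m
sum ≈ 0.4250+0.3613+0.4050+0.3300 ≈ 1.5212 m = S ✓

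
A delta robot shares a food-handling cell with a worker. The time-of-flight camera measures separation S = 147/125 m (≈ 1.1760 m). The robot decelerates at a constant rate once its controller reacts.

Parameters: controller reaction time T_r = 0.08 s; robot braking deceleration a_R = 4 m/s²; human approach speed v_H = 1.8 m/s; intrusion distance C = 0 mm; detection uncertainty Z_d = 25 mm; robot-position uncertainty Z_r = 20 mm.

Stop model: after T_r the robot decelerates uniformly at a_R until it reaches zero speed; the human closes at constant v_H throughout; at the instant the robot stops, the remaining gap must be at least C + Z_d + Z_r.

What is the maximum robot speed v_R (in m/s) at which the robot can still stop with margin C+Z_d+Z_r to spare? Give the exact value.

v_R_max = 7/5 m/s = 1.4000 m/s

quadratic (1/8)·v² + (53/100)·v + (-987/1000) = 0
  disc = (53/100)² − 4·(1/8)·(-987/1000) = 484/625 ; √disc = 22/25
  v_R = (−(53/100) + 22/25) / (2·(1/8)) = 7/5 m/s
check:
stop time T_s = (7/5)/4 = 0.3500 s
robot in T_r: 1.4000·0.0800 = 0.1120 m
robot covers 1.4000·0.3500 − ½·4.0000·0.3500² = 0.2450 m while stopping
human over T_r+T_s: 1.8000·(0.0800+0.3500) = 0.7740 m
C+Z_d+Z_r = 0.0000+0.0250+0.0200 = 0.0450 m
sum ≈ 0.1120+0.2450+0.7740+0.0450 ≈ 1.1760 m = S ✓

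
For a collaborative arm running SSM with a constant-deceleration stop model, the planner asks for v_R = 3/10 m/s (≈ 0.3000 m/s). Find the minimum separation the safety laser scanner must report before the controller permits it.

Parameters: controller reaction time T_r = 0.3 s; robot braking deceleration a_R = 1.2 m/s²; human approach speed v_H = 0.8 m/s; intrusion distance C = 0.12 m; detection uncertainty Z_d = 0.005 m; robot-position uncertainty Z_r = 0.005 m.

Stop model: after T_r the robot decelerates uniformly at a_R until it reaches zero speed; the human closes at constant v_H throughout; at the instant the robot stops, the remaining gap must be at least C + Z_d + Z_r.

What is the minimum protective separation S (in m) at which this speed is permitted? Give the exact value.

S_min = 279/400 m = 0.6975 m

T_s = v_R/a_R = (3/10)/(6/5) = 0.2500 s
robot covers v_R·T_r = 0.3000·0.3000 = 0.0900 m before braking
braking distance = 0.3000²/(2·1.2000) = 0.0375 m
human closes 0.8000·0.5500 = 0.4400 m
residual clearance needed = 0.1200+0.0050+0.0050 = 0.1300 m
S_min ≈ 0.0900+0.0375+0.4400+0.1300  ⇒  S_min = 279/400 m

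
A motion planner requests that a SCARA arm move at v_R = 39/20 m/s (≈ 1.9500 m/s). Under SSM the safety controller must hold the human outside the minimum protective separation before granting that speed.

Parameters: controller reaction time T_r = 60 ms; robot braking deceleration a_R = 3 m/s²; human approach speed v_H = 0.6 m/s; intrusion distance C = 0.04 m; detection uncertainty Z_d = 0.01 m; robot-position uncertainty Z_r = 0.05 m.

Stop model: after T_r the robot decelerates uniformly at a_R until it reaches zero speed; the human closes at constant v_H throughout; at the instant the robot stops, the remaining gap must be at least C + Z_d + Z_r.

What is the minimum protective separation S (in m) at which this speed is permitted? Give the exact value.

stop time T_s = (39/20)/3 = 0.6500 s
reaction-phase robot travel = 1.9500·0.0600 = 0.1170 m
robot under decel: 1.9500²/(2·3.0000) = 0.6338 m
human closes 0.6000·0.7100 = 0.4260 m
margins: 0.0400+0.0100+0.0500 = 0.1000 m
S_min ≈ 0.1170+0.6338+0.4260+0.1000  ⇒  S_min = 5107/4000 m

S_min = 5107/4000 m = 1.2768 m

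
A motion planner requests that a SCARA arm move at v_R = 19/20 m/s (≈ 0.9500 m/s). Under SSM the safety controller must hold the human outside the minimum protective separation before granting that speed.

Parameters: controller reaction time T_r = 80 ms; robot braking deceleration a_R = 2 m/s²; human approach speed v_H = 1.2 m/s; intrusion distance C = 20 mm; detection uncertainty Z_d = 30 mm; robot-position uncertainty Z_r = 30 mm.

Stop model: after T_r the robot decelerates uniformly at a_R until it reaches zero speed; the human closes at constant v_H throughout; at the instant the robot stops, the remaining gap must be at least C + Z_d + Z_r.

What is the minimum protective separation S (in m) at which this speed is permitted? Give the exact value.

T_s = v_R/a_R = (19/20)/2 = 0.4750 s
reaction-phase robot travel = 0.9500·0.0800 = 0.0760 m
robot under decel: 0.9500²/(2·2.0000) = 0.2256 m
human closes 1.2000·0.5550 = 0.6660 m
margins: 0.0200+0.0300+0.0300 = 0.0800 m
S_min ≈ 0.0760+0.2256+0.6660+0.0800  ⇒  S_min = 8381/8000 m

S_min = 8381/8000 m = 1.0476 m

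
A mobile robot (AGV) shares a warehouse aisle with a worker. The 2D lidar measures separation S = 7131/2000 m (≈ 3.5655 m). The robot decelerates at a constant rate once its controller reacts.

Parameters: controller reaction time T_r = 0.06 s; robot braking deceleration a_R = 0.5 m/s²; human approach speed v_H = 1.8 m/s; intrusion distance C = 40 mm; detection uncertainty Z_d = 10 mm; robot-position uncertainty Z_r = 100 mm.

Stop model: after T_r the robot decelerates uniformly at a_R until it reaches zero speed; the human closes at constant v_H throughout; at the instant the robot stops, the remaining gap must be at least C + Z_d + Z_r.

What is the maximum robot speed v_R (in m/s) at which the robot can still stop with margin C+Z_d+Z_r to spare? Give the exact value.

v_R_max = 3/4 m/s = 0.7500 m/s

quadratic (1)·v² + (183/50)·v + (-1323/400) = 0
  disc = (183/50)² − 4·(1)·(-1323/400) = 16641/625 ; √disc = 129/25
  v_R = (−(183/50) + 129/25) / (2·(1)) = 3/4 m/s
check:
stop time T_s = (3/4)/(1/2) = 1.5000 s
robot covers v_R·T_r = 0.7500·0.0600 = 0.0450 m before braking
braking distance = 0.7500²/(2·0.5000) = 0.5625 m
human over T_r+T_s: 1.8000·(0.0600+1.5000) = 2.8080 m
residual clearance needed = 0.0400+0.0100+0.1000 = 0.1500 m
sum ≈ 0.0450+0.5625+2.8080+0.1500 ≈ 3.5655 m = S ✓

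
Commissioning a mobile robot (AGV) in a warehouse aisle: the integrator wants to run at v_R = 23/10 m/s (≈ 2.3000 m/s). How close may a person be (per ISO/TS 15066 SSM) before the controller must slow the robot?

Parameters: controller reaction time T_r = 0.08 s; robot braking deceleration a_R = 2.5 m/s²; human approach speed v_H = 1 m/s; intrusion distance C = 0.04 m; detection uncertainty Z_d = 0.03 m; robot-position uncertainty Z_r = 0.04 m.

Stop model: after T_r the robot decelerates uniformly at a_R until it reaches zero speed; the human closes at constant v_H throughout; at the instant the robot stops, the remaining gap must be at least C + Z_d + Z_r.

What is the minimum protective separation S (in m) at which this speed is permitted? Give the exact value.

braking lasts T_s = (23/10)/(5/2) = 0.9200 s
robot covers v_R·T_r = 2.3000·0.0800 = 0.1840 m before braking
robot covers 2.3000·0.9200 − ½·2.5000·0.9200² = 1.0580 m while stopping
human over T_r+T_s: 1.0000·(0.0800+0.9200) = 1.0000 m
C+Z_d+Z_r = 0.0400+0.0300+0.0400 = 0.1100 m
S_min ≈ 0.1840+1.0580+1.0000+0.1100  ⇒  S_min = 294/125 m

S_min = 294/125 m = 2.3520 m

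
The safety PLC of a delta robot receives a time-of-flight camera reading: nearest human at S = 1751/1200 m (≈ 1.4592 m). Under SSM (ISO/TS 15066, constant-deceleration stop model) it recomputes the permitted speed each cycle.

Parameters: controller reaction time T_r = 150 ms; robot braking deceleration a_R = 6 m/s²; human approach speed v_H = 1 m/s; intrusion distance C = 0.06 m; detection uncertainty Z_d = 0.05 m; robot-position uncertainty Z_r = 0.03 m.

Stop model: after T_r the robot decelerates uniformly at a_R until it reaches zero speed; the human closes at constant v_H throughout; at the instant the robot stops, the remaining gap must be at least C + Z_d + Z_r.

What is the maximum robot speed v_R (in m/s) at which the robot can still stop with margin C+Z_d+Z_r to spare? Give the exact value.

at the boundary: (1/12)·v² + (19/60)·v + (-1403/1200) = 0
  disc = (19/60)² − 4·(1/12)·(-1403/1200) = 49/100 ; √disc = 7/10
  v_R = (−(19/60) + 7/10) / (2·(1/12)) = 23/10 m/s
check:
stop time T_s = (23/10)/6 = 0.3833 s
robot in T_r: 2.3000·0.1500 = 0.3450 m
braking distance = 2.3000²/(2·6.0000) = 0.4408 m
human closes 1.0000·0.5333 = 0.5333 m
residual clearance needed = 0.0600+0.0500+0.0300 = 0.1400 m
sum ≈ 0.3450+0.4408+0.5333+0.1400 ≈ 1.4592 m = S ✓

v_R_max = 23/10 m/s = 2.3000 m/s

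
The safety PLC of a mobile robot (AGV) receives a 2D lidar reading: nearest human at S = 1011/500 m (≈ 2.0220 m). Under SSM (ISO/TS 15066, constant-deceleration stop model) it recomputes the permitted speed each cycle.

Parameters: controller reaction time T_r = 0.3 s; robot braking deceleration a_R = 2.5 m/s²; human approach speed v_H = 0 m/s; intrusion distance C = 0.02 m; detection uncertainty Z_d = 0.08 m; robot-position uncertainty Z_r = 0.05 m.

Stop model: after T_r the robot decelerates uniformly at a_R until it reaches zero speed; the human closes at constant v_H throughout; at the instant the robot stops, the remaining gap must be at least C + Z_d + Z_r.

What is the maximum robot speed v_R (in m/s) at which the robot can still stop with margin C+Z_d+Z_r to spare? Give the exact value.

at the boundary: (1/5)·v² + (3/10)·v + (-234/125) = 0
  disc = (3/10)² − 4·(1/5)·(-234/125) = 3969/2500 ; √disc = 63/50
  v_R = (−(3/10) + 63/50) / (2·(1/5)) = 12/5 m/s
check:
T_s = v_R/a_R = (12/5)/(5/2) = 0.9600 s
reaction-phase robot travel = 2.4000·0.3000 = 0.7200 m
braking distance = 2.4000²/(2·2.5000) = 1.1520 m
human closes 0.0000·1.2600 = 0.0000 m
margins: 0.0200+0.0800+0.0500 = 0.1500 m
sum ≈ 0.7200+1.1520+0.0000+0.1500 ≈ 2.0220 m = S ✓

v_R_max = 12/5 m/s = 2.4000 m/s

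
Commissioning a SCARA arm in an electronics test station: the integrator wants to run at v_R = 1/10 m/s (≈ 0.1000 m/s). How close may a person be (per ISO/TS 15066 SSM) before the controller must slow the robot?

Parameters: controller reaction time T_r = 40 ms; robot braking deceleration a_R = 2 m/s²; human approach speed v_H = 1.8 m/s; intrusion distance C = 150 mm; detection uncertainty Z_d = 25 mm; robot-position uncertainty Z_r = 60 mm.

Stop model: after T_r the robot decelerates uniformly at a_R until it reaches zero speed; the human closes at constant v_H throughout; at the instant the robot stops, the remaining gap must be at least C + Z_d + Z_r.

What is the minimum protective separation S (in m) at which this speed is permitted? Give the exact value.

S_min = 807/2000 m = 0.4035 m

braking lasts T_s = (1/10)/2 = 0.0500 s
reaction-phase robot travel = 0.1000·0.0400 = 0.0040 m
braking distance = 0.1000²/(2·2.0000) = 0.0025 m
person approaches 1.8000·(0.0400+0.0500) = 0.1620 m
C+Z_d+Z_r = 0.1500+0.0250+0.0600 = 0.2350 m
S_min ≈ 0.0040+0.0025+0.1620+0.2350  ⇒  S_min = 807/2000 m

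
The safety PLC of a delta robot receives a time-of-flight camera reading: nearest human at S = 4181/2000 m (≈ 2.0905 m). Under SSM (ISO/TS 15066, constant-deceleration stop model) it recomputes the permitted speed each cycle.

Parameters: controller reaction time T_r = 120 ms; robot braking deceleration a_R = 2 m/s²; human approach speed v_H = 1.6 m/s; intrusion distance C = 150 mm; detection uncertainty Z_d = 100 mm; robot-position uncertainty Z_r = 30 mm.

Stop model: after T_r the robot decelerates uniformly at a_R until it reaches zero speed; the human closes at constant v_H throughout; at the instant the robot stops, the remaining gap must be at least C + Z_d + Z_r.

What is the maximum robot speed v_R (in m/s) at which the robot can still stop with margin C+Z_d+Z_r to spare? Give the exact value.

v_R_max = 13/10 m/s = 1.3000 m/s

quadratic (1/4)·v² + (23/25)·v + (-3237/2000) = 0
  disc = (23/25)² − 4·(1/4)·(-3237/2000) = 24649/10000 ; √disc = 157/100
  v_R = (−(23/25) + 157/100) / (2·(1/4)) = 13/10 m/s
check:
T_s = v_R/a_R = (13/10)/2 = 0.6500 s
robot covers v_R·T_r = 1.3000·0.1200 = 0.1560 m before braking
robot under decel: 1.3000²/(2·2.0000) = 0.4225 m
person approaches 1.6000·(0.1200+0.6500) = 1.2320 m
C+Z_d+Z_r = 0.1500+0.1000+0.0300 = 0.2800 m
sum ≈ 0.1560+0.4225+1.2320+0.2800 ≈ 2.0905 m = S ✓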